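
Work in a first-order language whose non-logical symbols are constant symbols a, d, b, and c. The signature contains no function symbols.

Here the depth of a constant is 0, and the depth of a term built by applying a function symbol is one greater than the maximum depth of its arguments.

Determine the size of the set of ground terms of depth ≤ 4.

4

With no function symbols every ground term is a constant, so there are exactly 4 ground terms at every depth bound.
N_0 = 4
N_1 = 4
N_2 = 4
N_3 = 4
N_4 = 4
Explicitly: a, d, b, c.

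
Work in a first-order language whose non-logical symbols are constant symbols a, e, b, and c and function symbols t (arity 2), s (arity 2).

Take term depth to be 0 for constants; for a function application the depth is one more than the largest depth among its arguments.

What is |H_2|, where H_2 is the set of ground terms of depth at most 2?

Let N_k count ground terms of depth at most k. Each non-constant term of depth ≤ k is some function symbol applied to depth-≤(k−1) arguments, giving N_k = 4 + N_{k-1}^2 + N_{k-1}^2.
N_0 = 4
N_1 = 4 + 4^2 + 4^2 = 36
N_2 = 4 + 36^2 + 36^2 = 2596

2596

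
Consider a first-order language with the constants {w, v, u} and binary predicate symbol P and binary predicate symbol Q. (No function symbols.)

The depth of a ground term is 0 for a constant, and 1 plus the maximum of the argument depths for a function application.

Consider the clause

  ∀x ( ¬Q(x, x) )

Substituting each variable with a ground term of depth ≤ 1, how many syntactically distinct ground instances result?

Ground terms of depth ≤ 1:
  With no function symbols every ground term is a constant, so there are exactly 3 ground terms at every depth bound.
  N_0 = 3
  N_1 = 3
  Explicitly: w, v, u.
So there are 3 ground terms available for substitution.
The body mentions the single quantified variable x; since ground terms form a free algebra, no two substitutions collapse to the same formula.
Number of ground instances = 3.

3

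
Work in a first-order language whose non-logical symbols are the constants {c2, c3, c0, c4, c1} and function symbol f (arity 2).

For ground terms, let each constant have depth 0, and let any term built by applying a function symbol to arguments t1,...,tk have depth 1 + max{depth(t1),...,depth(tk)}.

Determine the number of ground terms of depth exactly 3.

Count level by level. With function symbols f/2, the terms of depth ≤ k are the 5 constants together with each function applied to depth-≤(k−1) tuples, so N_k = 5 + N_{k-1}^2.
N_0 = 5
N_1 = 5 + 5^2 = 30
N_2 = 5 + 30^2 = 905
N_3 = 5 + 905^2 = 819030
Terms of depth exactly 3: N_3 − N_2 = 819030 − 905 = 818125.

818125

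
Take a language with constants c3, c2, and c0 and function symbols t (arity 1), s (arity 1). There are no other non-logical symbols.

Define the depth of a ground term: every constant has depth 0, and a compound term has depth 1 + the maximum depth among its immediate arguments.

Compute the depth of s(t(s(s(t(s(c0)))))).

6

depth(s(c0)) = 1 + depth(c0) = 1 + 0 = 1
depth(t(s(c0))) = 1 + depth(s(c0)) = 1 + 1 = 2
depth(s(t(s(c0)))) = 1 + depth(t(s(c0))) = 1 + 2 = 3
depth(s(s(t(s(c0))))) = 1 + depth(s(t(s(c0)))) = 1 + 3 = 4
depth(t(s(s(t(s(c0)))))) = 1 + depth(s(s(t(s(c0))))) = 1 + 4 = 5
depth(s(t(s(s(t(s(c0))))))) = 1 + depth(t(s(s(t(s(c0)))))) = 1 + 5 = 6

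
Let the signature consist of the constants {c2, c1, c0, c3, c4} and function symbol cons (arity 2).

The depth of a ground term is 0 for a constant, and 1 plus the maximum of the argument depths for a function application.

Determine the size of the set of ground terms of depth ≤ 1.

30

Count level by level. With function symbols cons/2, the terms of depth ≤ k are the 5 constants together with each function applied to depth-≤(k−1) tuples, so N_k = 5 + N_{k-1}^2.
N_0 = 5
N_1 = 5 + 5^2 = 30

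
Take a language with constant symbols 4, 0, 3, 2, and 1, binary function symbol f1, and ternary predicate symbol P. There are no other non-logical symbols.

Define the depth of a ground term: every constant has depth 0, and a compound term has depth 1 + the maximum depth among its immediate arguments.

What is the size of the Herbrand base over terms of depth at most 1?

27000

First count ground terms of depth ≤ 1.
Let N_k = |{terms of depth ≤ k}|. Then N_0 = 5 and N_k = 5 + N_{k-1}^2 for k ≥ 1 (one summand per function symbol, arity giving the exponent).
N_0 = 5
N_1 = 5 + 5^2 = 30
So |H| = 30.
A ground atom is a predicate applied to a tuple of terms from H, so the count is the sum over predicates of |H|^arity:
  P: 30^3 = 27000
Total ground atoms: 27000.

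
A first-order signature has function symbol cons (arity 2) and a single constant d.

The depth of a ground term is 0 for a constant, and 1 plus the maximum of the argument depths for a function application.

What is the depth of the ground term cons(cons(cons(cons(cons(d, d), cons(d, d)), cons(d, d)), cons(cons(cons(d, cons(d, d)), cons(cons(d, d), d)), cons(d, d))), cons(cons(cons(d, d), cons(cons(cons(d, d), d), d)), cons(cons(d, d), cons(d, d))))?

depth(cons(d, d)) = 1 + max(0, 0) = 1
depth(cons(cons(d, d), cons(d, d))) = 1 + max(1, 1) = 2
depth(cons(cons(cons(d, d), cons(d, d)), cons(d, d))) = 1 + max(2, 1) = 3
depth(cons(d, cons(d, d))) = 1 + max(0, 1) = 2
depth(cons(cons(d, d), d)) = 1 + max(1, 0) = 2
depth(cons(cons(d, cons(d, d)), cons(cons(d, d), d))) = 1 + max(2, 2) = 3
depth(cons(cons(cons(d, cons(d, d)), cons(cons(d, d), d)), cons(d, d))) = 1 + max(3, 1) = 4
depth(cons(cons(cons(cons(d, d), cons(d, d)), cons(d, d)), cons(cons(cons(d, cons(d, d)), cons(cons(d, d), d)), cons(d, d)))) = 1 + max(3, 4) = 5
depth(cons(cons(cons(d, d), d), d)) = 1 + max(2, 0) = 3
depth(cons(cons(d, d), cons(cons(cons(d, d), d), d))) = 1 + max(1, 3) = 4
depth(cons(cons(cons(d, d), cons(cons(cons(d, d), d), d)), cons(cons(d, d), cons(d, d)))) = 1 + max(4, 2) = 5
depth(cons(cons(cons(cons(cons(d, d), cons(d, d)), cons(d, d)), cons(cons(cons(d, cons(d, d)), cons(cons(d, d), d)), cons(d, d))), cons(cons(cons(d, d), cons(cons(cons(d, d), d), d)), cons(cons(d, d), cons(d, d))))) = 1 + max(5, 5) = 6

6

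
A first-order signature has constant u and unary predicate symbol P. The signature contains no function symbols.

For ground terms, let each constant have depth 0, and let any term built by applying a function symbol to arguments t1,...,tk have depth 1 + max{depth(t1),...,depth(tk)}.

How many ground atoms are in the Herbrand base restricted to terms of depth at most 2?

First count ground terms of depth ≤ 2.
With no function symbols every ground term is a constant, so there is exactly 1 ground term at every depth bound.
N_0 = 1
N_1 = 1
N_2 = 1
So |H| = 1.
A ground atom is a predicate applied to a tuple of terms from H, so the count is the sum over predicates of |H|^arity:
  P: 1
Total ground atoms: 1.

1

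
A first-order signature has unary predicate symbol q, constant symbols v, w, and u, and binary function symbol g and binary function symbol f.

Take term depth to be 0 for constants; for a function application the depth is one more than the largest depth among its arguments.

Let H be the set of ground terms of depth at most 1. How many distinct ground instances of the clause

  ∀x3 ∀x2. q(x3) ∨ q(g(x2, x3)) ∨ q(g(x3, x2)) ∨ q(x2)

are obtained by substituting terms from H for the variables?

441

Ground terms of depth ≤ 1:
  If N_k denotes the number of depth-≤k ground terms, the 3 constants give N_0 = 3, and each function symbol of arity r contributes N_{k-1}^r new terms at level k: N_k = 3 + N_{k-1}^2 + N_{k-1}^2.
  N_0 = 3
  N_1 = 3 + 3^2 + 3^2 = 21
So there are 21 ground terms available for substitution.
Each of x3, x2 ranges independently over the available ground terms, and distinct assignments produce distinct instances.
Number of ground instances = 21^2 = 441.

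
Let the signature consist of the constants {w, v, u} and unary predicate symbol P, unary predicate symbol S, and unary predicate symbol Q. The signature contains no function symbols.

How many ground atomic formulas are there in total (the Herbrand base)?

9

With no function symbols, the Herbrand universe is just the 3 constants.
Ground atoms per predicate: P: 3, S: 3, Q: 3.
Herbrand base size = 3 + 3 + 3 = 9.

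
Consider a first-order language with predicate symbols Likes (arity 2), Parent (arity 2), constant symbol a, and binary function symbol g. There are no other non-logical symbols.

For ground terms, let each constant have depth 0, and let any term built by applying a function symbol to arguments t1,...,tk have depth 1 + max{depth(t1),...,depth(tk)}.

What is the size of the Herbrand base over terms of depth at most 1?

First count ground terms of depth ≤ 1.
Count level by level. With function symbols g/2, the terms of depth ≤ k are the 1 constant together with each function applied to depth-≤(k−1) tuples, so N_k = 1 + N_{k-1}^2.
N_0 = 1
N_1 = 1 + 1^2 = 2
Explicitly: a, g(a, a).
So |H| = 2.
A ground atom is a predicate applied to a tuple of terms from H, so the count is the sum over predicates of |H|^arity:
  Likes: 2^2 = 4;  Parent: 2^2 = 4
Total ground atoms: 4 + 4 = 8.

8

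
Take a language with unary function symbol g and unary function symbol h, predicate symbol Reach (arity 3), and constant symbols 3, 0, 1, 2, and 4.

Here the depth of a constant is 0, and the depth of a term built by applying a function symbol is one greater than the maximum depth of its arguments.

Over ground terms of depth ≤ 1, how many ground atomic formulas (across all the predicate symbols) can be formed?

First count ground terms of depth ≤ 1.
Let N_k = |{terms of depth ≤ k}|. Then N_0 = 5 and N_k = 5 + N_{k-1} + N_{k-1} for k ≥ 1 (one summand per function symbol, arity giving the exponent).
N_0 = 5
N_1 = 5 + 5 + 5 = 15
So |H| = 15.
For each predicate symbol, the number of ground atoms is |H| raised to its arity; summing:
  Reach: 15^3 = 3375
Total ground atoms: 3375.

3375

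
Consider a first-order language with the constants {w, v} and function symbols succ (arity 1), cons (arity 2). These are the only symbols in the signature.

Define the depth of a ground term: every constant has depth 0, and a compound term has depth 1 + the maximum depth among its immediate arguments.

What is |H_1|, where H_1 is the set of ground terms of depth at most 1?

8

Count level by level. With function symbols succ/1, cons/2, the terms of depth ≤ k are the 2 constants together with each function applied to depth-≤(k−1) tuples, so N_k = 2 + N_{k-1} + N_{k-1}^2.
N_0 = 2
N_1 = 2 + 2 + 2^2 = 8
Explicitly: w, v, succ(w), succ(v), cons(w, w), cons(w, v), cons(v, w), cons(v, v).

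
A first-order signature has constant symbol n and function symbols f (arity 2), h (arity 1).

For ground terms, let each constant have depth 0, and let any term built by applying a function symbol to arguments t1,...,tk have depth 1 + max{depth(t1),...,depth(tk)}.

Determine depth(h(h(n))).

2

depth(h(n)) = 1 + depth(n) = 1 + 0 = 1
depth(h(h(n))) = 1 + depth(h(n)) = 1 + 1 = 2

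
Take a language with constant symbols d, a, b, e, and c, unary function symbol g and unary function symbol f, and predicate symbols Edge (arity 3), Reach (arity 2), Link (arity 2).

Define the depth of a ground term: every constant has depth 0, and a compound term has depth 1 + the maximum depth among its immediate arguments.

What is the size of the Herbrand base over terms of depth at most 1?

3825

First count ground terms of depth ≤ 1.
Let N_k count ground terms of depth at most k. Each non-constant term of depth ≤ k is some function symbol applied to depth-≤(k−1) arguments, giving N_k = 5 + N_{k-1} + N_{k-1}.
N_0 = 5
N_1 = 5 + 5 + 5 = 15
So |H| = 15.
A ground atom is a predicate applied to a tuple of terms from H, so the count is the sum over predicates of |H|^arity:
  Edge: 15^3 = 3375;  Reach: 15^2 = 225;  Link: 15^2 = 225
Total ground atoms: 3375 + 225 + 225 = 3825.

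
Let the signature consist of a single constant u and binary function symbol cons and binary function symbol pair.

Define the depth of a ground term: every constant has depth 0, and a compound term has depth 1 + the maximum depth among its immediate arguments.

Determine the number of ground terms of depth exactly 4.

1044736

Let N_k = |{terms of depth ≤ k}|. Then N_0 = 1 and N_k = 1 + N_{k-1}^2 + N_{k-1}^2 for k ≥ 1 (one summand per function symbol, arity giving the exponent).
N_0 = 1
N_1 = 1 + 1^2 + 1^2 = 3
N_2 = 1 + 3^2 + 3^2 = 19
N_3 = 1 + 19^2 + 19^2 = 723
N_4 = 1 + 723^2 + 723^2 = 1045459
Terms of depth exactly 4: N_4 − N_3 = 1045459 − 723 = 1044736.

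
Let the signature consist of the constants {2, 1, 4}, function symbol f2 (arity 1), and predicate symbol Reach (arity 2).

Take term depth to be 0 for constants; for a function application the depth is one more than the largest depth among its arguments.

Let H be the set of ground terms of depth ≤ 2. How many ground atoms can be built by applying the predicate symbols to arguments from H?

81

First count ground terms of depth ≤ 2.
Count level by level. With function symbols f2/1, the terms of depth ≤ k are the 3 constants together with each function applied to depth-≤(k−1) tuples, so N_k = 3 + N_{k-1}.
N_0 = 3
N_1 = 3 + 3 = 6
N_2 = 3 + 6 = 9
Explicitly: 2, 1, 4, f2(2), f2(1), f2(4), f2(f2(2)), f2(f2(1)), f2(f2(4)).
So |H| = 9.
Ground atoms are formed by filling each argument slot of a predicate with a term from H, so an r-ary predicate gives |H|^r atoms:
  Reach: 9^2 = 81
Total ground atoms: 81.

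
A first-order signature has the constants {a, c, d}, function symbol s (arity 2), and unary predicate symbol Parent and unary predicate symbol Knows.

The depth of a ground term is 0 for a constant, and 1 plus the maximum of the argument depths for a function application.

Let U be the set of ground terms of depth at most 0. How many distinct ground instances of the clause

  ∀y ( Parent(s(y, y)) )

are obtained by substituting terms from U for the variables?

Ground terms of depth ≤ 0:
  Let N_k = |{terms of depth ≤ k}|. Then N_0 = 3 and N_k = 3 + N_{k-1}^2 for k ≥ 1 (one summand per function symbol, arity giving the exponent).
  N_0 = 3
So there are 3 ground terms available for substitution.
The variable y ranges independently over the available ground terms, and distinct assignments produce distinct instances.
Number of ground instances = 3.

3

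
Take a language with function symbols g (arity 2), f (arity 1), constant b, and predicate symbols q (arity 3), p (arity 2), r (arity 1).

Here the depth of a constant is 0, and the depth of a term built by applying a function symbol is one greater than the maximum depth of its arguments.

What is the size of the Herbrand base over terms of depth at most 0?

First count ground terms of depth ≤ 0.
Write N_k for the number of ground terms of depth ≤ k. A term of depth ≤ k is either a constant or a function symbol applied to arguments of depth ≤ k−1, so N_k = 1 + N_{k-1}^2 + N_{k-1}.
N_0 = 1
Explicitly: b.
So |H| = 1.
Ground atoms are formed by filling each argument slot of a predicate with a term from H, so an r-ary predicate gives |H|^r atoms:
  q: 1^3 = 1;  p: 1^2 = 1;  r: 1
Total ground atoms: 1 + 1 + 1 = 3.

3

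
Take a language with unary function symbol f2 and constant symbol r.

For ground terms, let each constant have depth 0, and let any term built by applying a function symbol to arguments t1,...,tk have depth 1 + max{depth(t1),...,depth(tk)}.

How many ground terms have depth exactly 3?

Write N_k for the number of ground terms of depth ≤ k. A term of depth ≤ k is either a constant or a function symbol applied to arguments of depth ≤ k−1, so N_k = 1 + N_{k-1}.
N_0 = 1
N_1 = 1 + 1 = 2
N_2 = 1 + 2 = 3
N_3 = 1 + 3 = 4
Terms of depth exactly 3: N_3 − N_2 = 4 − 3 = 1.

1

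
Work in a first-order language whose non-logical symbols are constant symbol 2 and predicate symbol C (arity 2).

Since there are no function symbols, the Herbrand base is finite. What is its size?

1

With no function symbols, the Herbrand universe is just the 1 constant.
Ground atoms per predicate: C: 1^2 = 1.
Herbrand base size = 1 = 1.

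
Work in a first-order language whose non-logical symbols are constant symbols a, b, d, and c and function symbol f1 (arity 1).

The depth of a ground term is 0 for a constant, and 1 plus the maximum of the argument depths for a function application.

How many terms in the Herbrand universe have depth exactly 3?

Let N_k = |{terms of depth ≤ k}|. Then N_0 = 4 and N_k = 4 + N_{k-1} for k ≥ 1 (one summand per function symbol, arity giving the exponent).
N_0 = 4
N_1 = 4 + 4 = 8
N_2 = 4 + 8 = 12
N_3 = 4 + 12 = 16
Terms of depth exactly 3: N_3 − N_2 = 16 − 12 = 4.

4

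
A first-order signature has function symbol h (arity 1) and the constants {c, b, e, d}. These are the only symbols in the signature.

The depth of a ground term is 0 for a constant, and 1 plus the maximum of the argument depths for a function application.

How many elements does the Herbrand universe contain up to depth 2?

12

Let N_k = |{terms of depth ≤ k}|. Then N_0 = 4 and N_k = 4 + N_{k-1} for k ≥ 1 (one summand per function symbol, arity giving the exponent).
N_0 = 4
N_1 = 4 + 4 = 8
N_2 = 4 + 8 = 12
Explicitly: c, b, e, d, h(c), h(b), h(e), h(d), h(h(c)), h(h(b)), h(h(e)), h(h(d)).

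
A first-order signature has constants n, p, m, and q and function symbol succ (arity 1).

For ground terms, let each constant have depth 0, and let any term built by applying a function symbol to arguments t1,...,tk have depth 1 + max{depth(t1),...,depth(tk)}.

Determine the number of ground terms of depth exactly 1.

Let N_k = |{terms of depth ≤ k}|. Then N_0 = 4 and N_k = 4 + N_{k-1} for k ≥ 1 (one summand per function symbol, arity giving the exponent).
N_0 = 4
N_1 = 4 + 4 = 8
Terms of depth exactly 1: N_1 − N_0 = 8 − 4 = 4.

4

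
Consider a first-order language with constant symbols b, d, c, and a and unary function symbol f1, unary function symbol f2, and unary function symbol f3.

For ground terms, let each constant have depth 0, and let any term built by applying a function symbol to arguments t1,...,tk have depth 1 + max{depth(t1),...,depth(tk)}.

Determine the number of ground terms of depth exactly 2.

36

Count level by level. With function symbols f1/1, f2/1, f3/1, the terms of depth ≤ k are the 4 constants together with each function applied to depth-≤(k−1) tuples, so N_k = 4 + N_{k-1} + N_{k-1} + N_{k-1}.
N_0 = 4
N_1 = 4 + 4 + 4 + 4 = 16
N_2 = 4 + 16 + 16 + 16 = 52
Terms of depth exactly 2: N_2 − N_1 = 52 − 16 = 36.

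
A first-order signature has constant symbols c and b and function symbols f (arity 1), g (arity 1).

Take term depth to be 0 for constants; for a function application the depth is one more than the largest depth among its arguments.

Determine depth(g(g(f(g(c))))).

4

depth(g(c)) = 1 + depth(c) = 1 + 0 = 1
depth(f(g(c))) = 1 + depth(g(c)) = 1 + 1 = 2
depth(g(f(g(c)))) = 1 + depth(f(g(c))) = 1 + 2 = 3
depth(g(g(f(g(c))))) = 1 + depth(g(f(g(c)))) = 1 + 3 = 4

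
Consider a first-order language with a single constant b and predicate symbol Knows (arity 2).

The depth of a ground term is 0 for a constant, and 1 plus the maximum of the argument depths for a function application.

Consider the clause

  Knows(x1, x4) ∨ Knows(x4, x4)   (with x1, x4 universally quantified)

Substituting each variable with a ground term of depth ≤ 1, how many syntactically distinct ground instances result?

Ground terms of depth ≤ 1:
  With no function symbols every ground term is a constant, so there is exactly 1 ground term at every depth bound.
  N_0 = 1
  N_1 = 1
  Explicitly: b.
So there is exactly 1 ground term available for substitution.
There are 2 variables to instantiate (x1, x4), each occurring in at least one literal, so different choices give different ground instances.
Number of ground instances = 1^2 = 1.

1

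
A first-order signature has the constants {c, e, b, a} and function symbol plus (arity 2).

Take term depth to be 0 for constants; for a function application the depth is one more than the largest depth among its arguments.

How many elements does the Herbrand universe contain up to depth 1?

Let N_k = |{terms of depth ≤ k}|. Then N_0 = 4 and N_k = 4 + N_{k-1}^2 for k ≥ 1 (one summand per function symbol, arity giving the exponent).
N_0 = 4
N_1 = 4 + 4^2 = 20

20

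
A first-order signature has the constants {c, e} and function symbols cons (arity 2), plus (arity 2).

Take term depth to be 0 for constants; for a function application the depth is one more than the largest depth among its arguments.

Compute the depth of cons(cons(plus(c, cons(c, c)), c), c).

4

depth(cons(c, c)) = 1 + max(0, 0) = 1
depth(plus(c, cons(c, c))) = 1 + max(0, 1) = 2
depth(cons(plus(c, cons(c, c)), c)) = 1 + max(2, 0) = 3
depth(cons(cons(plus(c, cons(c, c)), c), c)) = 1 + max(3, 0) = 4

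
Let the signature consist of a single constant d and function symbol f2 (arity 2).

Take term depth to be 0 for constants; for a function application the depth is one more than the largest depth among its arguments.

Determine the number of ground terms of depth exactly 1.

Let N_k = |{terms of depth ≤ k}|. Then N_0 = 1 and N_k = 1 + N_{k-1}^2 for k ≥ 1 (one summand per function symbol, arity giving the exponent).
N_0 = 1
N_1 = 1 + 1^2 = 2
Terms of depth exactly 1: N_1 − N_0 = 2 − 1 = 1.

1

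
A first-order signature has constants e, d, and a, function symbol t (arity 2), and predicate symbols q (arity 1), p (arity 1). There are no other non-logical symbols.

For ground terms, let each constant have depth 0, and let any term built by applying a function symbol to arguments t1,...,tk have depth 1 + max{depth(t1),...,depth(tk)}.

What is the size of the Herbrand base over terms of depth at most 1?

First count ground terms of depth ≤ 1.
Count level by level. With function symbols t/2, the terms of depth ≤ k are the 3 constants together with each function applied to depth-≤(k−1) tuples, so N_k = 3 + N_{k-1}^2.
N_0 = 3
N_1 = 3 + 3^2 = 12
So |H| = 12.
Ground atoms are formed by filling each argument slot of a predicate with a term from H, so an r-ary predicate gives |H|^r atoms:
  q: 12;  p: 12
Total ground atoms: 12 + 12 = 24.

24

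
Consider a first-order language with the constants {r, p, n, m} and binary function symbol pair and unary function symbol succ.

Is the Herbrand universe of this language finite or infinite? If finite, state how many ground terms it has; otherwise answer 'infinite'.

The signature has at least one function symbol (pair, arity 2) and at least one constant (r).
Iterating pair gives infinitely many distinct ground terms: r, pair(r, r), pair(pair(r, r), pair(r, r)), ...
So the Herbrand universe is infinite.

infinite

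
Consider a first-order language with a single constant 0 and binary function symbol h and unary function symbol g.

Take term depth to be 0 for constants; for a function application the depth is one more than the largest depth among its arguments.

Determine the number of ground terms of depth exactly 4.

If N_k denotes the number of depth-≤k ground terms, the 1 constant gives N_0 = 1, and each function symbol of arity r contributes N_{k-1}^r new terms at level k: N_k = 1 + N_{k-1}^2 + N_{k-1}.
N_0 = 1
N_1 = 1 + 1^2 + 1 = 3
N_2 = 1 + 3^2 + 3 = 13
N_3 = 1 + 13^2 + 13 = 183
N_4 = 1 + 183^2 + 183 = 33673
Terms of depth exactly 4: N_4 − N_3 = 33673 − 183 = 33490.

33490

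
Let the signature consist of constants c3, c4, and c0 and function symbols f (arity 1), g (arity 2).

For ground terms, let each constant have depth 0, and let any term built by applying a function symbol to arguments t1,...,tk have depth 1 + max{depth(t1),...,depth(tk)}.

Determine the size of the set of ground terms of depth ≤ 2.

If N_k denotes the number of depth-≤k ground terms, the 3 constants give N_0 = 3, and each function symbol of arity r contributes N_{k-1}^r new terms at level k: N_k = 3 + N_{k-1} + N_{k-1}^2.
N_0 = 3
N_1 = 3 + 3 + 3^2 = 15
N_2 = 3 + 15 + 15^2 = 243

243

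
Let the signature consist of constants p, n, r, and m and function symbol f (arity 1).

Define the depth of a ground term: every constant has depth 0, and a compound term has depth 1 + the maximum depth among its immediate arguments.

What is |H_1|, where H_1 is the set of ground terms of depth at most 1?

8

If N_k denotes the number of depth-≤k ground terms, the 4 constants give N_0 = 4, and each function symbol of arity r contributes N_{k-1}^r new terms at level k: N_k = 4 + N_{k-1}.
N_0 = 4
N_1 = 4 + 4 = 8
Explicitly: p, n, r, m, f(p), f(n), f(r), f(m).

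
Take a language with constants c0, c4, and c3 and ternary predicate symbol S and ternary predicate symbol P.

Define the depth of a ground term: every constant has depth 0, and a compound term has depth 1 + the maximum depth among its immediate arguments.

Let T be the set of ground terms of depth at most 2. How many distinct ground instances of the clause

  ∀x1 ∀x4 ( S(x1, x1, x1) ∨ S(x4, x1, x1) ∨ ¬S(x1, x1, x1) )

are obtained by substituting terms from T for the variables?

9

Ground terms of depth ≤ 2:
  With no function symbols every ground term is a constant, so there are exactly 3 ground terms at every depth bound.
  N_0 = 3
  N_1 = 3
  N_2 = 3
So there are 3 ground terms available for substitution.
The clause has 2 distinct variables (x1, x4), each appearing in the body. In the free term algebra distinct substitutions yield syntactically distinct ground instances.
Number of ground instances = 3^2 = 9.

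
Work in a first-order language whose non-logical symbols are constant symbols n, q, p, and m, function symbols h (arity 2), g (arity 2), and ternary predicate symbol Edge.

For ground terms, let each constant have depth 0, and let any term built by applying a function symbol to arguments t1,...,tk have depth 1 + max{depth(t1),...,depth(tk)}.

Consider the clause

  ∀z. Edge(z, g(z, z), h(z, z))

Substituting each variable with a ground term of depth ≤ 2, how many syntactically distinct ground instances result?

2596

Ground terms of depth ≤ 2:
  Write N_k for the number of ground terms of depth ≤ k. A term of depth ≤ k is either a constant or a function symbol applied to arguments of depth ≤ k−1, so N_k = 4 + N_{k-1}^2 + N_{k-1}^2.
  N_0 = 4
  N_1 = 4 + 4^2 + 4^2 = 36
  N_2 = 4 + 36^2 + 36^2 = 2596
So there are 2596 ground terms available for substitution.
There is 1 variable to instantiate (z),  occurring in at least one literal, so different choices give different ground instances.
Number of ground instances = 2596.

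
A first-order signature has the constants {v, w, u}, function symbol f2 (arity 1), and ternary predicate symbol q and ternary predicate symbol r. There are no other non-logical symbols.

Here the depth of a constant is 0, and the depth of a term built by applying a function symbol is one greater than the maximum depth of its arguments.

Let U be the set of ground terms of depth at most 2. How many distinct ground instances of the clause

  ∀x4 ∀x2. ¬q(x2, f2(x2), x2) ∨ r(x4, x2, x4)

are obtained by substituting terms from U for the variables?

81

Ground terms of depth ≤ 2:
  If N_k denotes the number of depth-≤k ground terms, the 3 constants give N_0 = 3, and each function symbol of arity r contributes N_{k-1}^r new terms at level k: N_k = 3 + N_{k-1}.
  N_0 = 3
  N_1 = 3 + 3 = 6
  N_2 = 3 + 6 = 9
So there are 9 ground terms available for substitution.
The body mentions every one of the 2 quantified variables; since ground terms form a free algebra, no two substitutions collapse to the same formula.
Number of ground instances = 9^2 = 81.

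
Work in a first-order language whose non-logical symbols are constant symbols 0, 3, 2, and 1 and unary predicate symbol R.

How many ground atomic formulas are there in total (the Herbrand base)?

With no function symbols, the Herbrand universe is just the 4 constants.
Ground atoms per predicate: R: 4.
Herbrand base size = 4 = 4.

4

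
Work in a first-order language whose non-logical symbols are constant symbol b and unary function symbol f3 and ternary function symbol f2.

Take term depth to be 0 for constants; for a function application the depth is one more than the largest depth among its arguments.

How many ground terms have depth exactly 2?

28

Write N_k for the number of ground terms of depth ≤ k. A term of depth ≤ k is either a constant or a function symbol applied to arguments of depth ≤ k−1, so N_k = 1 + N_{k-1} + N_{k-1}^3.
N_0 = 1
N_1 = 1 + 1 + 1^3 = 3
N_2 = 1 + 3 + 3^3 = 31
Terms of depth exactly 2: N_2 − N_1 = 31 − 3 = 28.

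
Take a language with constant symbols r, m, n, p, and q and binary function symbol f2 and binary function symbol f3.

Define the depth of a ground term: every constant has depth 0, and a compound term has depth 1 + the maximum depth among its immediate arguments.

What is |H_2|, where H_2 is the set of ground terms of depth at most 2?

Let N_k count ground terms of depth at most k. Each non-constant term of depth ≤ k is some function symbol applied to depth-≤(k−1) arguments, giving N_k = 5 + N_{k-1}^2 + N_{k-1}^2.
N_0 = 5
N_1 = 5 + 5^2 + 5^2 = 55
N_2 = 5 + 55^2 + 55^2 = 6055

6055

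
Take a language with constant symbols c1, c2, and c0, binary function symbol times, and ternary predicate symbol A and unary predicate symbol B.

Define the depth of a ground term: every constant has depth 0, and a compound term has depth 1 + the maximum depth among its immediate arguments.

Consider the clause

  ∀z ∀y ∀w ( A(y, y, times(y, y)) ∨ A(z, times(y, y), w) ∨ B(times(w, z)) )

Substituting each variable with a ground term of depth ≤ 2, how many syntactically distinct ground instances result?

3176523

Ground terms of depth ≤ 2:
  Let N_k count ground terms of depth at most k. Each non-constant term of depth ≤ k is some function symbol applied to depth-≤(k−1) arguments, giving N_k = 3 + N_{k-1}^2.
  N_0 = 3
  N_1 = 3 + 3^2 = 12
  N_2 = 3 + 12^2 = 147
So there are 147 ground terms available for substitution.
There are 3 variables to instantiate (z, y, w), each occurring in at least one literal, so different choices give different ground instances.
Number of ground instances = 147^3 = 3176523.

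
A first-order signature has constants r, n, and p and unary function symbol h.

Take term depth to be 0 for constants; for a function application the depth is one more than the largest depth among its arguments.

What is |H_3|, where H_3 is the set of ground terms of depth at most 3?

Let N_k count ground terms of depth at most k. Each non-constant term of depth ≤ k is some function symbol applied to depth-≤(k−1) arguments, giving N_k = 3 + N_{k-1}.
N_0 = 3
N_1 = 3 + 3 = 6
N_2 = 3 + 6 = 9
N_3 = 3 + 9 = 12
Explicitly: r, n, p, h(r), h(n), h(p), h(h(r)), h(h(n)), h(h(p)), h(h(h(r))), h(h(h(n))), h(h(h(p))).

12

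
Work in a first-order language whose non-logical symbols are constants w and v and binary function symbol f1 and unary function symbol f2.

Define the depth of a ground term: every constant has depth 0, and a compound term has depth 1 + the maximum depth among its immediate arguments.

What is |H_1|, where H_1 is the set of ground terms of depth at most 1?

8

Let N_k = |{terms of depth ≤ k}|. Then N_0 = 2 and N_k = 2 + N_{k-1}^2 + N_{k-1} for k ≥ 1 (one summand per function symbol, arity giving the exponent).
N_0 = 2
N_1 = 2 + 2^2 + 2 = 8
Explicitly: w, v, f1(w, w), f1(w, v), f1(v, w), f1(v, v), f2(w), f2(v).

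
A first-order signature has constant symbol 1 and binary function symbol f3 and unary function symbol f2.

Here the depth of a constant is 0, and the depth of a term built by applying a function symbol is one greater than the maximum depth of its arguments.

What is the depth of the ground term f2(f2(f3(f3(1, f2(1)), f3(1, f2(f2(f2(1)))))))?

7

depth(f2(1)) = 1 + depth(1) = 1 + 0 = 1
depth(f3(1, f2(1))) = 1 + max(0, 1) = 2
depth(f2(f2(1))) = 1 + depth(f2(1)) = 1 + 1 = 2
depth(f2(f2(f2(1)))) = 1 + depth(f2(f2(1))) = 1 + 2 = 3
depth(f3(1, f2(f2(f2(1))))) = 1 + max(0, 3) = 4
depth(f3(f3(1, f2(1)), f3(1, f2(f2(f2(1)))))) = 1 + max(2, 4) = 5
depth(f2(f3(f3(1, f2(1)), f3(1, f2(f2(f2(1))))))) = 1 + depth(f3(f3(1, f2(1)), f3(1, f2(f2(f2(1)))))) = 1 + 5 = 6
depth(f2(f2(f3(f3(1, f2(1)), f3(1, f2(f2(f2(1)))))))) = 1 + depth(f2(f3(f3(1, f2(1)), f3(1, f2(f2(f2(1))))))) = 1 + 6 = 7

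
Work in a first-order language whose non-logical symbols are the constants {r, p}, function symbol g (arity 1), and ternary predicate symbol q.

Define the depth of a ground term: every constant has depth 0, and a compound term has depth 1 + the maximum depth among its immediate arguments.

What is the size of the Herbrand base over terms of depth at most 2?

216

First count ground terms of depth ≤ 2.
Let N_k count ground terms of depth at most k. Each non-constant term of depth ≤ k is some function symbol applied to depth-≤(k−1) arguments, giving N_k = 2 + N_{k-1}.
N_0 = 2
N_1 = 2 + 2 = 4
N_2 = 2 + 4 = 6
Explicitly: r, p, g(r), g(p), g(g(r)), g(g(p)).
So |H| = 6.
For each predicate symbol, the number of ground atoms is |H| raised to its arity; summing:
  q: 6^3 = 216
Total ground atoms: 216.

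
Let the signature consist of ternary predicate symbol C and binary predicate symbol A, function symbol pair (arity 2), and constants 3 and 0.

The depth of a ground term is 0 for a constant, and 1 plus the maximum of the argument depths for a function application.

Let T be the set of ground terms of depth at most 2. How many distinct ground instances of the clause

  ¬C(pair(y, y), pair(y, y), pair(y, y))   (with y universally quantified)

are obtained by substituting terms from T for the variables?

38

Ground terms of depth ≤ 2:
  Write N_k for the number of ground terms of depth ≤ k. A term of depth ≤ k is either a constant or a function symbol applied to arguments of depth ≤ k−1, so N_k = 2 + N_{k-1}^2.
  N_0 = 2
  N_1 = 2 + 2^2 = 6
  N_2 = 2 + 6^2 = 38
So there are 38 ground terms available for substitution.
The body mentions the single quantified variable y; since ground terms form a free algebra, no two substitutions collapse to the same formula.
Number of ground instances = 38.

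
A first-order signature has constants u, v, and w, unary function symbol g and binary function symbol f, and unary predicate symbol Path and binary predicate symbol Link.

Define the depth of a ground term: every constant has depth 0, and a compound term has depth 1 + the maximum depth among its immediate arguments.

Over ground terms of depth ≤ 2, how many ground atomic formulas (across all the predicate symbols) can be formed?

59292

First count ground terms of depth ≤ 2.
Write N_k for the number of ground terms of depth ≤ k. A term of depth ≤ k is either a constant or a function symbol applied to arguments of depth ≤ k−1, so N_k = 3 + N_{k-1} + N_{k-1}^2.
N_0 = 3
N_1 = 3 + 3 + 3^2 = 15
N_2 = 3 + 15 + 15^2 = 243
So |H| = 243.
For each predicate symbol, the number of ground atoms is |H| raised to its arity; summing:
  Path: 243;  Link: 243^2 = 59049
Total ground atoms: 243 + 59049 = 59292.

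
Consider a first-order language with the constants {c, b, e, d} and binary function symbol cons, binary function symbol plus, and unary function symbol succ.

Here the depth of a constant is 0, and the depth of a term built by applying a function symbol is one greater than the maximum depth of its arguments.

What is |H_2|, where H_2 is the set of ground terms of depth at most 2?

3244

Count level by level. With function symbols cons/2, plus/2, succ/1, the terms of depth ≤ k are the 4 constants together with each function applied to depth-≤(k−1) tuples, so N_k = 4 + N_{k-1}^2 + N_{k-1}^2 + N_{k-1}.
N_0 = 4
N_1 = 4 + 4^2 + 4^2 + 4 = 40
N_2 = 4 + 40^2 + 40^2 + 40 = 3244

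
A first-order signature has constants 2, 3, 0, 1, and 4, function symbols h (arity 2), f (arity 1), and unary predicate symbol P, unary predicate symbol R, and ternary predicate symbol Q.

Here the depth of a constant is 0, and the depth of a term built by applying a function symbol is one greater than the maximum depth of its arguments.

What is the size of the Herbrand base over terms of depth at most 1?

First count ground terms of depth ≤ 1.
Let N_k count ground terms of depth at most k. Each non-constant term of depth ≤ k is some function symbol applied to depth-≤(k−1) arguments, giving N_k = 5 + N_{k-1}^2 + N_{k-1}.
N_0 = 5
N_1 = 5 + 5^2 + 5 = 35
So |H| = 35.
Each predicate of arity r yields |H|^r ground atoms (one per choice of an r-tuple from H):
  P: 35;  R: 35;  Q: 35^3 = 42875
Total ground atoms: 35 + 35 + 42875 = 42945.

42945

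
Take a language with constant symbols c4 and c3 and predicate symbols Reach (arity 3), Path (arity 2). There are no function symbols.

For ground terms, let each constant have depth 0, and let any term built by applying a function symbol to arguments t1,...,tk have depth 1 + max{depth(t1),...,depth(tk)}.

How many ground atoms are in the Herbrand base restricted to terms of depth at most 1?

12

First count ground terms of depth ≤ 1.
With no function symbols every ground term is a constant, so there are exactly 2 ground terms at every depth bound.
N_0 = 2
N_1 = 2
So |H| = 2.
Ground atoms are formed by filling each argument slot of a predicate with a term from H, so an r-ary predicate gives |H|^r atoms:
  Reach: 2^3 = 8;  Path: 2^2 = 4
Total ground atoms: 8 + 4 = 12.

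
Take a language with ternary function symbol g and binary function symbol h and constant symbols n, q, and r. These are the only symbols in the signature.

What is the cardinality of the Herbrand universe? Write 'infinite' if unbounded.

The signature has at least one function symbol (g, arity 3) and at least one constant (n).
Iterating g gives infinitely many distinct ground terms: n, g(n, n, n), g(g(n, n, n), g(n, n, n), g(n, n, n)), ...
So the Herbrand universe is infinite.

infinite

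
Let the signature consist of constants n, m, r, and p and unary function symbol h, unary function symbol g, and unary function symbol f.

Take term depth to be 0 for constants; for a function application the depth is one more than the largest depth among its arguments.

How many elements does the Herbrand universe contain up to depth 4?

Write N_k for the number of ground terms of depth ≤ k. A term of depth ≤ k is either a constant or a function symbol applied to arguments of depth ≤ k−1, so N_k = 4 + N_{k-1} + N_{k-1} + N_{k-1}.
N_0 = 4
N_1 = 4 + 4 + 4 + 4 = 16
N_2 = 4 + 16 + 16 + 16 = 52
N_3 = 4 + 52 + 52 + 52 = 160
N_4 = 4 + 160 + 160 + 160 = 484

484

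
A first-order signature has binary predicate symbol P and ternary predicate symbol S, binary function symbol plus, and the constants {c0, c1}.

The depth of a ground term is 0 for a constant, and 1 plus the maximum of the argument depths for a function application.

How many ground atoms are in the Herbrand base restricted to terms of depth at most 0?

First count ground terms of depth ≤ 0.
Let N_k = |{terms of depth ≤ k}|. Then N_0 = 2 and N_k = 2 + N_{k-1}^2 for k ≥ 1 (one summand per function symbol, arity giving the exponent).
N_0 = 2
Explicitly: c0, c1.
So |H| = 2.
Ground atoms are formed by filling each argument slot of a predicate with a term from H, so an r-ary predicate gives |H|^r atoms:
  P: 2^2 = 4;  S: 2^3 = 8
Total ground atoms: 4 + 8 = 12.

12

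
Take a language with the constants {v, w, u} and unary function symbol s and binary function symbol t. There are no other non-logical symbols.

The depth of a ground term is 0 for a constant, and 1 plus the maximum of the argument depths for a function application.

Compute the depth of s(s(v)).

2

depth(s(v)) = 1 + depth(v) = 1 + 0 = 1
depth(s(s(v))) = 1 + depth(s(v)) = 1 + 1 = 2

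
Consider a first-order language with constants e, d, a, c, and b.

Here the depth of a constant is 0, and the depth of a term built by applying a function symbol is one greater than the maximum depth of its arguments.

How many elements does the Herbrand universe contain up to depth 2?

5

With no function symbols every ground term is a constant, so there are exactly 5 ground terms at every depth bound.
N_0 = 5
N_1 = 5
N_2 = 5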